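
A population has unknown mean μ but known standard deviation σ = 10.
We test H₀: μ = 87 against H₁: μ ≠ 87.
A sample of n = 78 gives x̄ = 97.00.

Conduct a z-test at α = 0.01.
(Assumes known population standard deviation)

Standard error: SE = σ/√n = 10/√78 = 1.1323
z-statistic: z = (x̄ - μ₀)/SE = (97.00 - 87)/1.1323 = 8.8316
Critical value: ±2.576
p-value < 0.0001
Decision: reject H₀

Answer: z = 8.8316, reject H₀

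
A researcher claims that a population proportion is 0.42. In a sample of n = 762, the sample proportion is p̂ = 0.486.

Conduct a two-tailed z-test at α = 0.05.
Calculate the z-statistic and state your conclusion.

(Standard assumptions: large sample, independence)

H₀: p = 0.42, H₁: p ≠ 0.42
Standard error: SE = √(p₀(1-p₀)/n) = √(0.42×0.58/762) = 0.017880
z-statistic: z = (p̂ - p₀)/SE = (0.486 - 0.42)/0.017880 = 3.6913
Critical value: z_0.025 = ±1.960
p-value = 0.0002
Decision: reject H₀ at α = 0.05

Answer: z = 3.6913, reject H₀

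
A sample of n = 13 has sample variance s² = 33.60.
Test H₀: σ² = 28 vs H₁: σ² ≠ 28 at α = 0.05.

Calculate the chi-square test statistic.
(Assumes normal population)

df = n - 1 = 12
χ² = (n-1)s²/σ₀² = 12×33.60/28 = 14.4000
Critical values: χ²_{0.975,12} = 4.404, χ²_{0.025,12} = 23.337
Rejection region: χ² < 4.404 or χ² > 23.337
Decision: fail to reject H₀

Answer: χ² = 14.4000, fail to reject H₀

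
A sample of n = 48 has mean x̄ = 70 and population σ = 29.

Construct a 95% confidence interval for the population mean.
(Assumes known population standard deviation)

Answer: (61.7958, 78.2042)

Derivation:
Confidence level: 95%, α = 0.05
z_0.025 = 1.960
SE = σ/√n = 29/√48 = 4.1858
Margin of error = 1.960 × 4.1858 = 8.2042
CI: x̄ ± margin = 70 ± 8.2042
CI: (61.7958, 78.2042)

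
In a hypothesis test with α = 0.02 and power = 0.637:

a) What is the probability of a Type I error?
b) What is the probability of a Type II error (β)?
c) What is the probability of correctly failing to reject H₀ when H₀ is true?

a) Type I error probability = α = 0.02
b) Power = P(reject H₀ | H₁ true) = 1 - β = 0.637, so Type II error probability = β = 1 - Power = 0.363
c) P(fail to reject H₀ | H₀ true) = 1 - α = 0.98

Answer: a) 0.02, b) 0.363, c) 0.98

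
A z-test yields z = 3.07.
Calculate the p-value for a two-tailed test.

Answer: p-value ≈ 0.0021

Derivation:
For z = 3.07:
p = 2×P(Z > |3.07|) = 2×(1 - Φ(3.07)) = 0.0021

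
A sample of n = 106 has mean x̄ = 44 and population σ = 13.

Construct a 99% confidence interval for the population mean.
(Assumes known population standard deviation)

Answer: (40.7473, 47.2527)

Derivation:
Confidence level: 99%, α = 0.01
z_0.005 = 2.576
SE = σ/√n = 13/√106 = 1.2627
Margin of error = 2.576 × 1.2627 = 3.2527
CI: x̄ ± margin = 44 ± 3.2527
CI: (40.7473, 47.2527)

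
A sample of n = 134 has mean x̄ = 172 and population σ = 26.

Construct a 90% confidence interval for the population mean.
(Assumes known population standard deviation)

Answer: (168.3052, 175.6948)

Derivation:
Confidence level: 90%, α = 0.1
z_0.05 = 1.645
SE = σ/√n = 26/√134 = 2.2461
Margin of error = 1.645 × 2.2461 = 3.6948
CI: x̄ ± margin = 172 ± 3.6948
CI: (168.3052, 175.6948)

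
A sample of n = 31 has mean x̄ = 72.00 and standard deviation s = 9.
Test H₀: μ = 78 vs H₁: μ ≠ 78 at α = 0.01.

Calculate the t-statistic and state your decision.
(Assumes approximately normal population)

Answer: t = -3.7120, reject H₀

Derivation:
df = n - 1 = 30
SE = s/√n = 9/√31 = 1.6164
t = (x̄ - μ₀)/SE = (72.00 - 78)/1.6164 = -3.7120
Critical value: t_{0.005,30} = ±2.750
p-value ≈ 0.0008
Decision: reject H₀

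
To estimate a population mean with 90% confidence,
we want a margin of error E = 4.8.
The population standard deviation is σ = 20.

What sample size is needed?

z_0.05 = 1.645
n = (z×σ/E)² = (1.645×20/4.8)²
n = 46.9796
Round up: n = 47

Answer: n = 47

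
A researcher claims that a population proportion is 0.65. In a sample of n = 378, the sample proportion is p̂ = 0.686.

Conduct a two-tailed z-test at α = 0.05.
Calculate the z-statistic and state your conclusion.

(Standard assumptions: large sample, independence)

Answer: z = 1.4674, fail to reject H₀

Derivation:
H₀: p = 0.65, H₁: p ≠ 0.65
Standard error: SE = √(p₀(1-p₀)/n) = √(0.65×0.35/378) = 0.024533
z-statistic: z = (p̂ - p₀)/SE = (0.686 - 0.65)/0.024533 = 1.4674
Critical value: z_0.025 = ±1.960
p-value = 0.1423
Decision: fail to reject H₀ at α = 0.05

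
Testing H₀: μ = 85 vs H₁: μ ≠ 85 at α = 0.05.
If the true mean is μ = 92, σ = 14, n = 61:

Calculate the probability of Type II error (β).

SE = σ/√n = 14/√61 = 1.7925
Critical values: μ₀ ± z_0.025×SE = 85 ± 1.960×1.7925
Acceptance region: (81.4867, 88.5133)
Under H₁ (μ = 92): z_high = (88.5133 - 92)/1.7925 = -1.9452, z_low = (81.4867 - 92)/1.7925 = -5.8652
β = P(not reject | H₁) = Φ(-1.9452) - Φ(-5.8652) ≈ 0.0259

Answer: β ≈ 0.0259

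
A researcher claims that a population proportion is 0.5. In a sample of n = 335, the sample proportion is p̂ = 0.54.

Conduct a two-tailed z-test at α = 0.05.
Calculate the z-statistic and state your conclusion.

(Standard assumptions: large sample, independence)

H₀: p = 0.5, H₁: p ≠ 0.5
Standard error: SE = √(p₀(1-p₀)/n) = √(0.5×0.5/335) = 0.027318
z-statistic: z = (p̂ - p₀)/SE = (0.54 - 0.5)/0.027318 = 1.4642
Critical value: z_0.025 = ±1.960
p-value = 0.1431
Decision: fail to reject H₀ at α = 0.05

Answer: z = 1.4642, fail to reject H₀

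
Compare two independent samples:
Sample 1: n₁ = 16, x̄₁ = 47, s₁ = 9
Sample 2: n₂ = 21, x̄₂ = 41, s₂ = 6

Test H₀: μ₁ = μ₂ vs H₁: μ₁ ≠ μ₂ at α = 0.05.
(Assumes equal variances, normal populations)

Pooled variance: s²_p = [15×9² + 20×6²]/(35) = 55.2857
s_p = 7.4354
SE = s_p×√(1/n₁ + 1/n₂) = 7.4354×√(1/16 + 1/21) = 2.4674
t = (x̄₁ - x̄₂)/SE = (47 - 41)/2.4674 = 2.4317
df = 35, t-critical = ±2.030
Decision: reject H₀

Answer: t = 2.4317, reject H₀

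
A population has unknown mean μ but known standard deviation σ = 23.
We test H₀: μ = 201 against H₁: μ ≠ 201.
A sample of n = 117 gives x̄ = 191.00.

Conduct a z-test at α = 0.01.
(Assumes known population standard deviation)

Standard error: SE = σ/√n = 23/√117 = 2.1264
z-statistic: z = (x̄ - μ₀)/SE = (191.00 - 201)/2.1264 = -4.7028
Critical value: ±2.576
p-value < 0.0001
Decision: reject H₀

Answer: z = -4.7028, reject H₀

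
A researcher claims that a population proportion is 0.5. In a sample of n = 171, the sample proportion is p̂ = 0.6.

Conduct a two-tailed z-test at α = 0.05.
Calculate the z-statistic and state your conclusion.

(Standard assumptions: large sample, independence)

H₀: p = 0.5, H₁: p ≠ 0.5
Standard error: SE = √(p₀(1-p₀)/n) = √(0.5×0.5/171) = 0.038236
z-statistic: z = (p̂ - p₀)/SE = (0.6 - 0.5)/0.038236 = 2.6153
Critical value: z_0.025 = ±1.960
p-value = 0.0089
Decision: reject H₀ at α = 0.05

Answer: z = 2.6153, reject H₀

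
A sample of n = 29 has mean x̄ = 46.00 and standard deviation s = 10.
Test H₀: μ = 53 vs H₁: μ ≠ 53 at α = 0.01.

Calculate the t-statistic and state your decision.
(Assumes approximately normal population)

df = n - 1 = 28
SE = s/√n = 10/√29 = 1.8570
t = (x̄ - μ₀)/SE = (46.00 - 53)/1.8570 = -3.7695
Critical value: t_{0.005,28} = ±2.763
p-value ≈ 0.0008
Decision: reject H₀

Answer: t = -3.7695, reject H₀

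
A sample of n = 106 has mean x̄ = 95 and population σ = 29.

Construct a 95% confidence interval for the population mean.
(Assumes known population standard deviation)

Answer: (89.4793, 100.5207)

Derivation:
Confidence level: 95%, α = 0.05
z_0.025 = 1.960
SE = σ/√n = 29/√106 = 2.8167
Margin of error = 1.960 × 2.8167 = 5.5207
CI: x̄ ± margin = 95 ± 5.5207
CI: (89.4793, 100.5207)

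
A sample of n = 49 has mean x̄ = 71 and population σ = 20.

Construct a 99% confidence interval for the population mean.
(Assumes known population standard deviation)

Confidence level: 99%, α = 0.01
z_0.005 = 2.576
SE = σ/√n = 20/√49 = 2.8571
Margin of error = 2.576 × 2.8571 = 7.3599
CI: x̄ ± margin = 71 ± 7.3599
CI: (63.6401, 78.3599)

Answer: (63.6401, 78.3599)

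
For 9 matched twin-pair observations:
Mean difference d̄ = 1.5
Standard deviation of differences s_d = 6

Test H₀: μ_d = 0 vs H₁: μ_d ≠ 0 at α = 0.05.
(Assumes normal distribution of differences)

Answer: t = 0.7500, fail to reject H₀

Derivation:
df = n - 1 = 8
SE = s_d/√n = 6/√9 = 2.0000
t = d̄/SE = 1.5/2.0000 = 0.7500
Critical value: t_{0.025,8} = ±2.306
p-value ≈ 0.4747
Decision: fail to reject H₀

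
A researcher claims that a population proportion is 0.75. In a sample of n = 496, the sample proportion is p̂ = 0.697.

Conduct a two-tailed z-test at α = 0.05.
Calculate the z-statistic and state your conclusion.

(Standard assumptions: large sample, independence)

H₀: p = 0.75, H₁: p ≠ 0.75
Standard error: SE = √(p₀(1-p₀)/n) = √(0.75×0.25/496) = 0.019443
z-statistic: z = (p̂ - p₀)/SE = (0.697 - 0.75)/0.019443 = -2.7259
Critical value: z_0.025 = ±1.960
p-value = 0.0064
Decision: reject H₀ at α = 0.05

Answer: z = -2.7259, reject H₀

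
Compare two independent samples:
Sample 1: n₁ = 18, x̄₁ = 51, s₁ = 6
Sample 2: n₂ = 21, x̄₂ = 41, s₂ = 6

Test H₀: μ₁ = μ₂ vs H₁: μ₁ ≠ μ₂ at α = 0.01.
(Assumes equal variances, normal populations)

Pooled variance: s²_p = [17×6² + 20×6²]/(37) = 36.0000
s_p = 6.0000
SE = s_p×√(1/n₁ + 1/n₂) = 6.0000×√(1/18 + 1/21) = 1.9272
t = (x̄₁ - x̄₂)/SE = (51 - 41)/1.9272 = 5.1889
df = 37, t-critical = ±2.715
Decision: reject H₀

Answer: t = 5.1889, reject H₀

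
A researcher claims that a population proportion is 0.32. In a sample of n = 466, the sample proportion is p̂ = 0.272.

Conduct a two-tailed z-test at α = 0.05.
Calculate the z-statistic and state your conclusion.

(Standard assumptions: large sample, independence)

H₀: p = 0.32, H₁: p ≠ 0.32
Standard error: SE = √(p₀(1-p₀)/n) = √(0.32×0.68/466) = 0.021609
z-statistic: z = (p̂ - p₀)/SE = (0.272 - 0.32)/0.021609 = -2.2213
Critical value: z_0.025 = ±1.960
p-value = 0.0263
Decision: reject H₀ at α = 0.05

Answer: z = -2.2213, reject H₀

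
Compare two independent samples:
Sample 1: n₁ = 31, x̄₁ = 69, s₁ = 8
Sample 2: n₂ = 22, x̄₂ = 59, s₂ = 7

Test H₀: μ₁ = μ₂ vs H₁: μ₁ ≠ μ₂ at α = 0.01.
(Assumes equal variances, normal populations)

Pooled variance: s²_p = [30×8² + 21×7²]/(51) = 57.8235
s_p = 7.6042
SE = s_p×√(1/n₁ + 1/n₂) = 7.6042×√(1/31 + 1/22) = 2.1198
t = (x̄₁ - x̄₂)/SE = (69 - 59)/2.1198 = 4.7174
df = 51, t-critical = ±2.676
Decision: reject H₀

Answer: t = 4.7174, reject H₀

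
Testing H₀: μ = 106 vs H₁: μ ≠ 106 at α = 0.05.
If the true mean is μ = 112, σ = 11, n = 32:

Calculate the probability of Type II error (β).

SE = σ/√n = 11/√32 = 1.9445
Critical values: μ₀ ± z_0.025×SE = 106 ± 1.960×1.9445
Acceptance region: (102.1888, 109.8112)
Under H₁ (μ = 112): z_high = (109.8112 - 112)/1.9445 = -1.1256, z_low = (102.1888 - 112)/1.9445 = -5.0456
β = P(not reject | H₁) = Φ(-1.1256) - Φ(-5.0456) ≈ 0.1302

Answer: β ≈ 0.1302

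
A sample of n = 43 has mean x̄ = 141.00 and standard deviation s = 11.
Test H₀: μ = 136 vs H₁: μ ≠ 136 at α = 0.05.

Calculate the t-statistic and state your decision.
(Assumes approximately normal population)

df = n - 1 = 42
SE = s/√n = 11/√43 = 1.6775
t = (x̄ - μ₀)/SE = (141.00 - 136)/1.6775 = 2.9806
Critical value: t_{0.025,42} = ±2.018
p-value ≈ 0.0048
Decision: reject H₀

Answer: t = 2.9806, reject H₀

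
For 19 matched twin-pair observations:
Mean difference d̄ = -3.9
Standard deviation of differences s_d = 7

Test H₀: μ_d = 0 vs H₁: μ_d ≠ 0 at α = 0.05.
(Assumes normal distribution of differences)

df = n - 1 = 18
SE = s_d/√n = 7/√19 = 1.6059
t = d̄/SE = -3.9/1.6059 = -2.4285
Critical value: t_{0.025,18} = ±2.101
p-value ≈ 0.0259
Decision: reject H₀

Answer: t = -2.4285, reject H₀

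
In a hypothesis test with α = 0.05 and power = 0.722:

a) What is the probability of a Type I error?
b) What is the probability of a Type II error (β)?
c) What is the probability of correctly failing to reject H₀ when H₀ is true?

Answer: a) 0.05, b) 0.278, c) 0.95

Derivation:
a) Type I error probability = α = 0.05
b) Power = P(reject H₀ | H₁ true) = 1 - β = 0.722, so Type II error probability = β = 1 - Power = 0.278
c) P(fail to reject H₀ | H₀ true) = 1 - α = 0.95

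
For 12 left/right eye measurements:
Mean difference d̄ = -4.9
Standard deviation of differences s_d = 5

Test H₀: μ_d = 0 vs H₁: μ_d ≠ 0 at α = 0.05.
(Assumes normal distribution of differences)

df = n - 1 = 11
SE = s_d/√n = 5/√12 = 1.4434
t = d̄/SE = -4.9/1.4434 = -3.3948
Critical value: t_{0.025,11} = ±2.201
p-value ≈ 0.0060
Decision: reject H₀

Answer: t = -3.3948, reject H₀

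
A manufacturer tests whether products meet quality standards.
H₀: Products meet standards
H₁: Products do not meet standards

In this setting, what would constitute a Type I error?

Answer: Rejecting good products that actually meet standards

Derivation:
Type I error: rejecting H₀ when it is actually true (false positive).
Type II error: failing to reject H₀ when H₁ is actually true (false negative).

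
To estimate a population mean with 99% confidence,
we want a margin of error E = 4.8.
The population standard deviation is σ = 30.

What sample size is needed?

Answer: n = 260

Derivation:
z_0.005 = 2.576
n = (z×σ/E)² = (2.576×30/4.8)²
n = 259.2100
Round up: n = 260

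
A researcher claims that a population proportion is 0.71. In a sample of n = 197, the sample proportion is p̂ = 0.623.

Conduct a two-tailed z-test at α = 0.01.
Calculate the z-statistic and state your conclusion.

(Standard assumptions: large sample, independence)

Answer: z = -2.6911, reject H₀

Derivation:
H₀: p = 0.71, H₁: p ≠ 0.71
Standard error: SE = √(p₀(1-p₀)/n) = √(0.71×0.29/197) = 0.032329
z-statistic: z = (p̂ - p₀)/SE = (0.623 - 0.71)/0.032329 = -2.6911
Critical value: z_0.005 = ±2.576
p-value = 0.0071
Decision: reject H₀ at α = 0.01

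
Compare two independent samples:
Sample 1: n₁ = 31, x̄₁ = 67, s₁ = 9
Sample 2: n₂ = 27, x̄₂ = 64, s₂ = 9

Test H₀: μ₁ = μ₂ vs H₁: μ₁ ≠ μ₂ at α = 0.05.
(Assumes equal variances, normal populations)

Pooled variance: s²_p = [30×9² + 26×9²]/(56) = 81.0000
s_p = 9.0000
SE = s_p×√(1/n₁ + 1/n₂) = 9.0000×√(1/31 + 1/27) = 2.3692
t = (x̄₁ - x̄₂)/SE = (67 - 64)/2.3692 = 1.2663
df = 56, t-critical = ±2.003
Decision: fail to reject H₀

Answer: t = 1.2663, fail to reject H₀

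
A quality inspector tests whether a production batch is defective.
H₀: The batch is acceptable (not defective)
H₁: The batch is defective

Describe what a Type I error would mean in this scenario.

Type I error (α): Rejecting H₀ when H₀ is true
Type II error (β): Failing to reject H₀ when H₁ is true

Answer: Rejecting an acceptable batch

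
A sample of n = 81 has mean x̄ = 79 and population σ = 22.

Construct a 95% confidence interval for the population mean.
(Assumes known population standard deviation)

Confidence level: 95%, α = 0.05
z_0.025 = 1.960
SE = σ/√n = 22/√81 = 2.4444
Margin of error = 1.960 × 2.4444 = 4.7910
CI: x̄ ± margin = 79 ± 4.7910
CI: (74.2090, 83.7910)

Answer: (74.2090, 83.7910)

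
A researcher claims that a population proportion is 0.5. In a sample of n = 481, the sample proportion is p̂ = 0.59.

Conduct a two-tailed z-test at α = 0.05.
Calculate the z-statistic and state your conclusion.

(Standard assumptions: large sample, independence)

Answer: z = 3.9477, reject H₀

Derivation:
H₀: p = 0.5, H₁: p ≠ 0.5
Standard error: SE = √(p₀(1-p₀)/n) = √(0.5×0.5/481) = 0.022798
z-statistic: z = (p̂ - p₀)/SE = (0.59 - 0.5)/0.022798 = 3.9477
Critical value: z_0.025 = ±1.960
p-value = 0.0001
Decision: reject H₀ at α = 0.05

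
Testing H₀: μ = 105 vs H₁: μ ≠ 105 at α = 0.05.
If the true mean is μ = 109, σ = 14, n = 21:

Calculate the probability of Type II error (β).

SE = σ/√n = 14/√21 = 3.0551
Critical values: μ₀ ± z_0.025×SE = 105 ± 1.960×3.0551
Acceptance region: (99.0120, 110.9880)
Under H₁ (μ = 109): z_high = (110.9880 - 109)/3.0551 = 0.6507, z_low = (99.0120 - 109)/3.0551 = -3.2693
β = P(not reject | H₁) = Φ(0.6507) - Φ(-3.2693) ≈ 0.7418

Answer: β ≈ 0.7418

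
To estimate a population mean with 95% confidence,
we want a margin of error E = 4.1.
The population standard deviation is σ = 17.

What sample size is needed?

z_0.025 = 1.960
n = (z×σ/E)² = (1.960×17/4.1)²
n = 66.0454
Round up: n = 67

Answer: n = 67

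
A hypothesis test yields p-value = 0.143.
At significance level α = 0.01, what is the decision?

Answer: fail to reject H₀

Derivation:
Compare p-value to α:
0.143 ≥ 0.01
Decision: fail to reject H₀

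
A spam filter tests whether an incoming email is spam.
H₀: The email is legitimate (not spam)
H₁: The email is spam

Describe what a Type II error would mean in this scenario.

Answer: Letting a spam email through to the inbox

Derivation:
A Type I error (probability α) occurs when we reject a true H₀.
A Type II error (probability β) occurs when we fail to reject a false H₀.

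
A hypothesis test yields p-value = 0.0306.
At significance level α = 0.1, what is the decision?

Answer: reject H₀

Derivation:
Compare p-value to α:
0.0306 < 0.1
Decision: reject H₀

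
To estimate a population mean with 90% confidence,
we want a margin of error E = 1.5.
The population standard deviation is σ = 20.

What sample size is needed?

Answer: n = 482

Derivation:
z_0.05 = 1.645
n = (z×σ/E)² = (1.645×20/1.5)²
n = 481.0711
Round up: n = 482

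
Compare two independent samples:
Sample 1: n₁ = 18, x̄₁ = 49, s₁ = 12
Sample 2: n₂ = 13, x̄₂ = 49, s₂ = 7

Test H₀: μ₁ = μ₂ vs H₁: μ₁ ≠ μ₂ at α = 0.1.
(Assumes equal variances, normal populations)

Answer: t = 0.0000, fail to reject H₀

Derivation:
Pooled variance: s²_p = [17×12² + 12×7²]/(29) = 104.6897
s_p = 10.2318
SE = s_p×√(1/n₁ + 1/n₂) = 10.2318×√(1/18 + 1/13) = 3.7241
t = (x̄₁ - x̄₂)/SE = (49 - 49)/3.7241 = 0.0000
df = 29, t-critical = ±1.699
Decision: fail to reject H₀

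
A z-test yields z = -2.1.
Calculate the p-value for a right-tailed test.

Answer: p-value ≈ 0.9821

Derivation:
For z = -2.1:
p = P(Z > -2.1) = 1 - Φ(-2.1) = 0.9821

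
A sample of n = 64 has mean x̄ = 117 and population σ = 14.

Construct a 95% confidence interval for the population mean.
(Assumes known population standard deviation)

Answer: (113.5700, 120.4300)

Derivation:
Confidence level: 95%, α = 0.05
z_0.025 = 1.960
SE = σ/√n = 14/√64 = 1.7500
Margin of error = 1.960 × 1.7500 = 3.4300
CI: x̄ ± margin = 117 ± 3.4300
CI: (113.5700, 120.4300)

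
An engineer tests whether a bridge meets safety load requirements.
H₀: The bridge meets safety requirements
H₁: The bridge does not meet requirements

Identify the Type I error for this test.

Answer: Unnecessarily closing a safe bridge for repairs

Derivation:
A Type I error (probability α) occurs when we reject a true H₀.
A Type II error (probability β) occurs when we fail to reject a false H₀.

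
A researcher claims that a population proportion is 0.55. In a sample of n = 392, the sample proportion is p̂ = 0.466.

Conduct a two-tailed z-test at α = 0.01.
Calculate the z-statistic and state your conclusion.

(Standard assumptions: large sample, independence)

Answer: z = -3.3430, reject H₀

Derivation:
H₀: p = 0.55, H₁: p ≠ 0.55
Standard error: SE = √(p₀(1-p₀)/n) = √(0.55×0.45/392) = 0.025127
z-statistic: z = (p̂ - p₀)/SE = (0.466 - 0.55)/0.025127 = -3.3430
Critical value: z_0.005 = ±2.576
p-value = 0.0008
Decision: reject H₀ at α = 0.01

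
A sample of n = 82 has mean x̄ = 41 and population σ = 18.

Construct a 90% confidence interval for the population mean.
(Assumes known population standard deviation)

Answer: (37.7301, 44.2699)

Derivation:
Confidence level: 90%, α = 0.1
z_0.05 = 1.645
SE = σ/√n = 18/√82 = 1.9878
Margin of error = 1.645 × 1.9878 = 3.2699
CI: x̄ ± margin = 41 ± 3.2699
CI: (37.7301, 44.2699)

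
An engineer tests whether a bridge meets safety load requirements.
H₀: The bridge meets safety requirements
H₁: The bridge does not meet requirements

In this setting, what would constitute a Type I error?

Type I error: rejecting H₀ when it is actually true (false positive).
Type II error: failing to reject H₀ when H₁ is actually true (false negative).

Answer: Unnecessarily closing a safe bridge for repairs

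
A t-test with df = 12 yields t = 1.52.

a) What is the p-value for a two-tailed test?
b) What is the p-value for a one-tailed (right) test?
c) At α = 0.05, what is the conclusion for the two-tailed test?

Using t-distribution with df = 12:
a) Two-tailed: p = 2×P(T > 1.52) = 0.1544
b) One-tailed: p = P(T > 1.52) = 0.0772
c) 0.1544 ≥ 0.05, fail to reject H₀

Answer: a) 0.1544, b) 0.0772, c) fail to reject H₀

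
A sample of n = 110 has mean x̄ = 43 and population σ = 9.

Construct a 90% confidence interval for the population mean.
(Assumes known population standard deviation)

Confidence level: 90%, α = 0.1
z_0.05 = 1.645
SE = σ/√n = 9/√110 = 0.8581
Margin of error = 1.645 × 0.8581 = 1.4116
CI: x̄ ± margin = 43 ± 1.4116
CI: (41.5884, 44.4116)

Answer: (41.5884, 44.4116)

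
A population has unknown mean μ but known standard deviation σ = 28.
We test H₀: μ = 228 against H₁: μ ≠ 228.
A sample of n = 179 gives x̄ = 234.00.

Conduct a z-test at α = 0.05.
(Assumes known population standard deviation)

Standard error: SE = σ/√n = 28/√179 = 2.0928
z-statistic: z = (x̄ - μ₀)/SE = (234.00 - 228)/2.0928 = 2.8670
Critical value: ±1.960
p-value = 0.0041
Decision: reject H₀

Answer: z = 2.8670, reject H₀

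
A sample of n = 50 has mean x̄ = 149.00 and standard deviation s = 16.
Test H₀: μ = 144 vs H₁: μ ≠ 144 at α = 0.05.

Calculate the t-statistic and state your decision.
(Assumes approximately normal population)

df = n - 1 = 49
SE = s/√n = 16/√50 = 2.2627
t = (x̄ - μ₀)/SE = (149.00 - 144)/2.2627 = 2.2097
Critical value: t_{0.025,49} = ±2.010
p-value ≈ 0.0318
Decision: reject H₀

Answer: t = 2.2097, reject H₀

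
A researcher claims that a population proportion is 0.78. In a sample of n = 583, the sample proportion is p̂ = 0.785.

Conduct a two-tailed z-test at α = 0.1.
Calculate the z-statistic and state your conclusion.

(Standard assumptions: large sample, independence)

H₀: p = 0.78, H₁: p ≠ 0.78
Standard error: SE = √(p₀(1-p₀)/n) = √(0.78×0.22/583) = 0.017156
z-statistic: z = (p̂ - p₀)/SE = (0.785 - 0.78)/0.017156 = 0.2914
Critical value: z_0.05 = ±1.645
p-value = 0.7707
Decision: fail to reject H₀ at α = 0.1

Answer: z = 0.2914, fail to reject H₀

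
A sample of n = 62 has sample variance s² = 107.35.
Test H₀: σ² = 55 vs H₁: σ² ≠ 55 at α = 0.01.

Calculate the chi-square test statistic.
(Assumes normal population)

Answer: χ² = 119.0609, reject H₀

Derivation:
df = n - 1 = 61
χ² = (n-1)s²/σ₀² = 61×107.35/55 = 119.0609
Critical values: χ²_{0.995,61} = 36.301, χ²_{0.005,61} = 93.186
Rejection region: χ² < 36.301 or χ² > 93.186
Decision: reject H₀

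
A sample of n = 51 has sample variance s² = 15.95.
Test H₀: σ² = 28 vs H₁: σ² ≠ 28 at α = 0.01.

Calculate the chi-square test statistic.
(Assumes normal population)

Answer: χ² = 28.4821, fail to reject H₀

Derivation:
df = n - 1 = 50
χ² = (n-1)s²/σ₀² = 50×15.95/28 = 28.4821
Critical values: χ²_{0.995,50} = 27.991, χ²_{0.005,50} = 79.490
Rejection region: χ² < 27.991 or χ² > 79.490
Decision: fail to reject H₀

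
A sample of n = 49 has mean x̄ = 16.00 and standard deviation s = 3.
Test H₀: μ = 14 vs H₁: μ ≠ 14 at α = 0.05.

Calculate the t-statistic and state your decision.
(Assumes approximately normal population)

Answer: t = 4.6664, reject H₀

Derivation:
df = n - 1 = 48
SE = s/√n = 3/√49 = 0.4286
t = (x̄ - μ₀)/SE = (16.00 - 14)/0.4286 = 4.6664
Critical value: t_{0.025,48} = ±2.011
p-value < 0.0001
Decision: reject H₀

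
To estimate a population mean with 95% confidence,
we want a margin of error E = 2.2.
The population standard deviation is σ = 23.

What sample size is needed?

z_0.025 = 1.960
n = (z×σ/E)² = (1.960×23/2.2)²
n = 419.8774
Round up: n = 420

Answer: n = 420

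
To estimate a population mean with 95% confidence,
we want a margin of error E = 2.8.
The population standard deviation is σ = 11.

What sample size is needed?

Answer: n = 60

Derivation:
z_0.025 = 1.960
n = (z×σ/E)² = (1.960×11/2.8)²
n = 59.2900
Round up: n = 60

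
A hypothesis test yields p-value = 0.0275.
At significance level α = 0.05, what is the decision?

Answer: reject H₀

Derivation:
Compare p-value to α:
0.0275 < 0.05
Decision: reject H₀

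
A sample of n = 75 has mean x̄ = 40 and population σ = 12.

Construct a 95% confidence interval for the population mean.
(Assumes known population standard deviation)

Confidence level: 95%, α = 0.05
z_0.025 = 1.960
SE = σ/√n = 12/√75 = 1.3856
Margin of error = 1.960 × 1.3856 = 2.7158
CI: x̄ ± margin = 40 ± 2.7158
CI: (37.2842, 42.7158)

Answer: (37.2842, 42.7158)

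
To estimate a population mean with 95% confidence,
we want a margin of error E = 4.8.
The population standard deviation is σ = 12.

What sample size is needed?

Answer: n = 25

Derivation:
z_0.025 = 1.960
n = (z×σ/E)² = (1.960×12/4.8)²
n = 24.0100
Round up: n = 25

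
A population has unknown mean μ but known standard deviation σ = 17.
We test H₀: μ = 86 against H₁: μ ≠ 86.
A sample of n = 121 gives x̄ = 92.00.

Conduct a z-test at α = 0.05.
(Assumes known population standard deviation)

Standard error: SE = σ/√n = 17/√121 = 1.5455
z-statistic: z = (x̄ - μ₀)/SE = (92.00 - 86)/1.5455 = 3.8822
Critical value: ±1.960
p-value = 0.0001
Decision: reject H₀

Answer: z = 3.8822, reject H₀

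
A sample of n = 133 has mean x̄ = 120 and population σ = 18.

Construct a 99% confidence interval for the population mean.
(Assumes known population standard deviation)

Answer: (115.9794, 124.0206)

Derivation:
Confidence level: 99%, α = 0.01
z_0.005 = 2.576
SE = σ/√n = 18/√133 = 1.5608
Margin of error = 2.576 × 1.5608 = 4.0206
CI: x̄ ± margin = 120 ± 4.0206
CI: (115.9794, 124.0206)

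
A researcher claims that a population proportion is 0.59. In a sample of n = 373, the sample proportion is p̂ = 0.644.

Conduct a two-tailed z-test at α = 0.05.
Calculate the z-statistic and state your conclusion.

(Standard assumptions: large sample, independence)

Answer: z = 2.1205, reject H₀

Derivation:
H₀: p = 0.59, H₁: p ≠ 0.59
Standard error: SE = √(p₀(1-p₀)/n) = √(0.59×0.41/373) = 0.025466
z-statistic: z = (p̂ - p₀)/SE = (0.644 - 0.59)/0.025466 = 2.1205
Critical value: z_0.025 = ±1.960
p-value = 0.0340
Decision: reject H₀ at α = 0.05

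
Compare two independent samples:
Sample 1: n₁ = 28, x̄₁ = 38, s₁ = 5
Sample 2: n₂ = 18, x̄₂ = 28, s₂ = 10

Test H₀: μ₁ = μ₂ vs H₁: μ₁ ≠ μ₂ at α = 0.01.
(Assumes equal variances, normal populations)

Pooled variance: s²_p = [27×5² + 17×10²]/(44) = 53.9773
s_p = 7.3469
SE = s_p×√(1/n₁ + 1/n₂) = 7.3469×√(1/28 + 1/18) = 2.2196
t = (x̄₁ - x̄₂)/SE = (38 - 28)/2.2196 = 4.5053
df = 44, t-critical = ±2.692
Decision: reject H₀

Answer: t = 4.5053, reject H₀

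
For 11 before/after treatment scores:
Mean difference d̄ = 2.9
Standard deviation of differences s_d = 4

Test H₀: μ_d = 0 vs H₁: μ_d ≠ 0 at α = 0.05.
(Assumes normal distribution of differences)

df = n - 1 = 10
SE = s_d/√n = 4/√11 = 1.2060
t = d̄/SE = 2.9/1.2060 = 2.4046
Critical value: t_{0.025,10} = ±2.228
p-value ≈ 0.0370
Decision: reject H₀

Answer: t = 2.4046, reject H₀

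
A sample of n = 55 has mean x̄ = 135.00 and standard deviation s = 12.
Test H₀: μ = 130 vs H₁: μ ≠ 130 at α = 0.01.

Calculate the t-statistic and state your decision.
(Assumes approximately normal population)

df = n - 1 = 54
SE = s/√n = 12/√55 = 1.6181
t = (x̄ - μ₀)/SE = (135.00 - 130)/1.6181 = 3.0900
Critical value: t_{0.005,54} = ±2.670
p-value ≈ 0.0032
Decision: reject H₀

Answer: t = 3.0900, reject H₀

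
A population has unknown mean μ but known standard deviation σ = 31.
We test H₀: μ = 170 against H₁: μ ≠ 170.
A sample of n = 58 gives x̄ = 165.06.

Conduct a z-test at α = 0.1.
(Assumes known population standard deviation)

Standard error: SE = σ/√n = 31/√58 = 4.0705
z-statistic: z = (x̄ - μ₀)/SE = (165.06 - 170)/4.0705 = -1.2136
Critical value: ±1.645
p-value = 0.2249
Decision: fail to reject H₀

Answer: z = -1.2136, fail to reject H₀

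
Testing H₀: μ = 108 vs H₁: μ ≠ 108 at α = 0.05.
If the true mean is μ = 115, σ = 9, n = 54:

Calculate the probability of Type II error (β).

Answer: β ≈ 0.0001

Derivation:
SE = σ/√n = 9/√54 = 1.2247
Critical values: μ₀ ± z_0.025×SE = 108 ± 1.960×1.2247
Acceptance region: (105.5996, 110.4004)
Under H₁ (μ = 115): z_high = (110.4004 - 115)/1.2247 = -3.7557, z_low = (105.5996 - 115)/1.2247 = -7.6757
β = P(not reject | H₁) = Φ(-3.7557) - Φ(-7.6757) ≈ 0.0001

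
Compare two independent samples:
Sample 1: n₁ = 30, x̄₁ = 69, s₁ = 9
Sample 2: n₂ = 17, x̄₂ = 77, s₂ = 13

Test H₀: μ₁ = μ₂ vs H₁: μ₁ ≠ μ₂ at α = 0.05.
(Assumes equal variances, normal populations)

Pooled variance: s²_p = [29×9² + 16×13²]/(45) = 112.2889
s_p = 10.5966
SE = s_p×√(1/n₁ + 1/n₂) = 10.5966×√(1/30 + 1/17) = 3.2168
t = (x̄₁ - x̄₂)/SE = (69 - 77)/3.2168 = -2.4869
df = 45, t-critical = ±2.014
Decision: reject H₀

Answer: t = -2.4869, reject H₀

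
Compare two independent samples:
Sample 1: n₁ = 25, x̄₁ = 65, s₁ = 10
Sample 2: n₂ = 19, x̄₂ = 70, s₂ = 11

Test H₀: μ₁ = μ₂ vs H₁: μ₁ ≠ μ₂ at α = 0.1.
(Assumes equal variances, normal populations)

Answer: t = -1.5735, fail to reject H₀

Derivation:
Pooled variance: s²_p = [24×10² + 18×11²]/(42) = 109.0000
s_p = 10.4403
SE = s_p×√(1/n₁ + 1/n₂) = 10.4403×√(1/25 + 1/19) = 3.1776
t = (x̄₁ - x̄₂)/SE = (65 - 70)/3.1776 = -1.5735
df = 42, t-critical = ±1.682
Decision: fail to reject H₀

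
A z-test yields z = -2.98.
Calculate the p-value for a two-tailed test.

Answer: p-value ≈ 0.0029

Derivation:
For z = -2.98:
p = 2×P(Z > |-2.98|) = 2×(1 - Φ(2.98)) = 0.0029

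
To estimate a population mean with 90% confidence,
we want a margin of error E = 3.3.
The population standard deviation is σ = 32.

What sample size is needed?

z_0.05 = 1.645
n = (z×σ/E)² = (1.645×32/3.3)²
n = 254.4508
Round up: n = 255

Answer: n = 255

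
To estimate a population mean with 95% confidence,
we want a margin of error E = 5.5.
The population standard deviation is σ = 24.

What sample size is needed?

Answer: n = 74

Derivation:
z_0.025 = 1.960
n = (z×σ/E)² = (1.960×24/5.5)²
n = 73.1491
Round up: n = 74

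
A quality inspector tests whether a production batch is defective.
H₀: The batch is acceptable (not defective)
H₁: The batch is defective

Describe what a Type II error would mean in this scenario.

Answer: Shipping a defective batch to customers

Derivation:
Type I error (α): Rejecting H₀ when H₀ is true
Type II error (β): Failing to reject H₀ when H₁ is true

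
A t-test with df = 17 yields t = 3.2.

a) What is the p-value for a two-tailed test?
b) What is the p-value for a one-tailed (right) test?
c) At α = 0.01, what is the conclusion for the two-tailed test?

Using t-distribution with df = 17:
a) Two-tailed: p = 2×P(T > 3.2) = 0.0052
b) One-tailed: p = P(T > 3.2) = 0.0026
c) 0.0052 < 0.01, reject H₀

Answer: a) 0.0052, b) 0.0026, c) reject H₀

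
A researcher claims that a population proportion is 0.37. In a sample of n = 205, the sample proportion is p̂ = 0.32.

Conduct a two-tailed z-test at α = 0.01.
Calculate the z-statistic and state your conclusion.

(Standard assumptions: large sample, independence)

Answer: z = -1.4828, fail to reject H₀

Derivation:
H₀: p = 0.37, H₁: p ≠ 0.37
Standard error: SE = √(p₀(1-p₀)/n) = √(0.37×0.63/205) = 0.033721
z-statistic: z = (p̂ - p₀)/SE = (0.32 - 0.37)/0.033721 = -1.4828
Critical value: z_0.005 = ±2.576
p-value = 0.1381
Decision: fail to reject H₀ at α = 0.01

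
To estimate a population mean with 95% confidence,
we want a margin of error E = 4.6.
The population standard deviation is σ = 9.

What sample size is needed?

Answer: n = 15

Derivation:
z_0.025 = 1.960
n = (z×σ/E)² = (1.960×9/4.6)²
n = 14.7056
Round up: n = 15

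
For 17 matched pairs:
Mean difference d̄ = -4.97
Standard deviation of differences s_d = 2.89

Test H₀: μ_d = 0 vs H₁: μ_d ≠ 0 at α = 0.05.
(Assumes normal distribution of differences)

Answer: t = -7.0909, reject H₀

Derivation:
df = n - 1 = 16
SE = s_d/√n = 2.89/√17 = 0.7009
t = d̄/SE = -4.97/0.7009 = -7.0909
Critical value: t_{0.025,16} = ±2.120
p-value < 0.0001
Decision: reject H₀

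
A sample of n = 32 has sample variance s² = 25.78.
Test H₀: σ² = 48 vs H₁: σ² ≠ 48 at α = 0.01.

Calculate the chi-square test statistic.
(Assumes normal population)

Answer: χ² = 16.6496, fail to reject H₀

Derivation:
df = n - 1 = 31
χ² = (n-1)s²/σ₀² = 31×25.78/48 = 16.6496
Critical values: χ²_{0.995,31} = 14.458, χ²_{0.005,31} = 55.003
Rejection region: χ² < 14.458 or χ² > 55.003
Decision: fail to reject H₀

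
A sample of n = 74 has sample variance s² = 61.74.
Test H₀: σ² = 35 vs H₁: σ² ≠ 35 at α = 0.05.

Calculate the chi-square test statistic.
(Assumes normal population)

df = n - 1 = 73
χ² = (n-1)s²/σ₀² = 73×61.74/35 = 128.7720
Critical values: χ²_{0.975,73} = 51.265, χ²_{0.025,73} = 98.516
Rejection region: χ² < 51.265 or χ² > 98.516
Decision: reject H₀

Answer: χ² = 128.7720, reject H₀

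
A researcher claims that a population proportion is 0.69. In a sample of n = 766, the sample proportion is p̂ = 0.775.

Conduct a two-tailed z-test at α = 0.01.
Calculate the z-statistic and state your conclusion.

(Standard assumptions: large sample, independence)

Answer: z = 5.0865, reject H₀

Derivation:
H₀: p = 0.69, H₁: p ≠ 0.69
Standard error: SE = √(p₀(1-p₀)/n) = √(0.69×0.31/766) = 0.016711
z-statistic: z = (p̂ - p₀)/SE = (0.775 - 0.69)/0.016711 = 5.0865
Critical value: z_0.005 = ±2.576
p-value < 0.0001
Decision: reject H₀ at α = 0.01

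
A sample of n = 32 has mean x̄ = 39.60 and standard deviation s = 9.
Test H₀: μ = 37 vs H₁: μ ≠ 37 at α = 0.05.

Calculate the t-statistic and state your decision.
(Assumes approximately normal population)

Answer: t = 1.6342, fail to reject H₀

Derivation:
df = n - 1 = 31
SE = s/√n = 9/√32 = 1.5910
t = (x̄ - μ₀)/SE = (39.60 - 37)/1.5910 = 1.6342
Critical value: t_{0.025,31} = ±2.040
p-value ≈ 0.1123
Decision: fail to reject H₀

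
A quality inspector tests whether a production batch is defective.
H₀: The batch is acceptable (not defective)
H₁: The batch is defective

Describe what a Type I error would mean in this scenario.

Answer: Rejecting an acceptable batch

Derivation:
Type I error (α): Rejecting H₀ when H₀ is true
Type II error (β): Failing to reject H₀ when H₁ is true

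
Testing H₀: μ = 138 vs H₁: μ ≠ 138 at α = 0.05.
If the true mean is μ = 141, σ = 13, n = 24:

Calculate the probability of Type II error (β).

Answer: β ≈ 0.7956

Derivation:
SE = σ/√n = 13/√24 = 2.6536
Critical values: μ₀ ± z_0.025×SE = 138 ± 1.960×2.6536
Acceptance region: (132.7989, 143.2011)
Under H₁ (μ = 141): z_high = (143.2011 - 141)/2.6536 = 0.8295, z_low = (132.7989 - 141)/2.6536 = -3.0906
β = P(not reject | H₁) = Φ(0.8295) - Φ(-3.0906) ≈ 0.7956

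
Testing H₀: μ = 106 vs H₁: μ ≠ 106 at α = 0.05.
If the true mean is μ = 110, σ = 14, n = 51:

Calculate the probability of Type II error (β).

Answer: β ≈ 0.4679

Derivation:
SE = σ/√n = 14/√51 = 1.9604
Critical values: μ₀ ± z_0.025×SE = 106 ± 1.960×1.9604
Acceptance region: (102.1576, 109.8424)
Under H₁ (μ = 110): z_high = (109.8424 - 110)/1.9604 = -0.0804, z_low = (102.1576 - 110)/1.9604 = -4.0004
β = P(not reject | H₁) = Φ(-0.0804) - Φ(-4.0004) ≈ 0.4679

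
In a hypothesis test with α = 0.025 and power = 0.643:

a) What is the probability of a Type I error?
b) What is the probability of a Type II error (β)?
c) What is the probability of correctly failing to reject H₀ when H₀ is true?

Answer: a) 0.025, b) 0.357, c) 0.975

Derivation:
a) Type I error probability = α = 0.025
b) Power = P(reject H₀ | H₁ true) = 1 - β = 0.643, so Type II error probability = β = 1 - Power = 0.357
c) P(fail to reject H₀ | H₀ true) = 1 - α = 0.975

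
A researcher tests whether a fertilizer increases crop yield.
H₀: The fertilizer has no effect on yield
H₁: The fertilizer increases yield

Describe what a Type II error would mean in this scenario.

Type I error: rejecting H₀ when it is actually true (false positive).
Type II error: failing to reject H₀ when H₁ is actually true (false negative).

Answer: Failing to recommend an effective fertilizer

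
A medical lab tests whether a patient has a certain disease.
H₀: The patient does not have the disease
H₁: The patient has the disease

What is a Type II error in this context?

Type I error (α): Rejecting H₀ when H₀ is true
Type II error (β): Failing to reject H₀ when H₁ is true

Answer: Failing to diagnose a patient who actually has the disease (false negative)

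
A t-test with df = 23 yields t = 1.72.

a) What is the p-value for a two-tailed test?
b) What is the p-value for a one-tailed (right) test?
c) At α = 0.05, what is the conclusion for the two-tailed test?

Using t-distribution with df = 23:
a) Two-tailed: p = 2×P(T > 1.72) = 0.0989
b) One-tailed: p = P(T > 1.72) = 0.0494
c) 0.0989 ≥ 0.05, fail to reject H₀

Answer: a) 0.0989, b) 0.0494, c) fail to reject H₀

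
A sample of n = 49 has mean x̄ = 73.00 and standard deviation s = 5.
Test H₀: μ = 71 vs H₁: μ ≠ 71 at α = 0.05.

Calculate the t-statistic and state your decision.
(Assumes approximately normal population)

df = n - 1 = 48
SE = s/√n = 5/√49 = 0.7143
t = (x̄ - μ₀)/SE = (73.00 - 71)/0.7143 = 2.7999
Critical value: t_{0.025,48} = ±2.011
p-value ≈ 0.0073
Decision: reject H₀

Answer: t = 2.7999, reject H₀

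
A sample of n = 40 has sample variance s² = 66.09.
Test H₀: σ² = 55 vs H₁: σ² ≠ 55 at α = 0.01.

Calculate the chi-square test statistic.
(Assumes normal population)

df = n - 1 = 39
χ² = (n-1)s²/σ₀² = 39×66.09/55 = 46.8638
Critical values: χ²_{0.995,39} = 19.996, χ²_{0.005,39} = 65.476
Rejection region: χ² < 19.996 or χ² > 65.476
Decision: fail to reject H₀

Answer: χ² = 46.8638, fail to reject H₀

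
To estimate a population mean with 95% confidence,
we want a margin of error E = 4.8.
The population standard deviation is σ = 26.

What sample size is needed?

z_0.025 = 1.960
n = (z×σ/E)² = (1.960×26/4.8)²
n = 112.7136
Round up: n = 113

Answer: n = 113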